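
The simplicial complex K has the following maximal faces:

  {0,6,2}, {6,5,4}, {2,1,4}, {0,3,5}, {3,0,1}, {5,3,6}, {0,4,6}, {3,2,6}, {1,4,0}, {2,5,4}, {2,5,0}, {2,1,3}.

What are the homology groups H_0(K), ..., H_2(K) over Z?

H_0 ≅ Z,  H_1 ≅ Z/2,  H_2 = 0.

Order the vertices as 0 < 1 < 2 < 3 < 4 < 5 < 6. Listing each simplex with vertices in this order, K has dimension 2 with simplices:

  0-simplices (7): [0], [1], [2], [3], [4], [5], [6]
  1-simplices (18): [0,1], [0,2], [0,3], [0,4], [0,5], [0,6], [1,2], [1,3], [1,4], [2,3], [2,4], [2,5], [2,6], [3,5], [3,6], [4,5], [4,6], [5,6]
  2-simplices (12): [0,1,3], [0,1,4], [0,2,5], [0,2,6], [0,3,5], [0,4,6], [1,2,3], [1,2,4], [2,3,6], [2,4,5], [3,5,6], [4,5,6]

Hence C_0 ≅ Z^7, C_1 ≅ Z^18, C_2 ≅ Z^12.

Boundary ∂_1: C_1 → C_0 sends each edge [p,q] (with p < q) to q − p. For instance
  ∂[2,3] = [3] − [2].
As a 7×18 matrix over Z this has rank 6, with invariant factors (1,1,1,1,1,1).

The boundary map ∂_2: C_2 → C_1 acts by ∂[p,q,r] = [q,r] − [p,r] + [p,q]. For instance
  ∂[0,1,3] = [1,3] − [0,3] + [0,1],
  ∂[1,2,4] = [2,4] − [1,4] + [1,2].
As a 18×12 matrix over Z this has rank 12, with invariant factors (1,1,1,1,1,1,1,1,1,1,1,2).

Reading off H_k = ker ∂_k / im ∂_{k+1}:

  H_0: rank C_0 − rank ∂_1 = 7 − 6 = 1, and the invariant factors of ∂_1 are all 1, so H_0 = Z.
  H_1: rank ker ∂_1 − rank ∂_2 = (18 − 6) − 12 = 0, and ∂_2 has invariant factor 2 > 1, so H_1 = Z/2.
  H_2: rank ker ∂_2 − rank ∂_3 = (12 − 12) − 0 = 0, and there is no ∂_3, so H_2 = 0.

As a check, the Euler characteristic is 7 − 18 + 12 = 1, which agrees with 1 − 0 + 0 = 1.
(K is a triangulation of the real projective plane RP^2.)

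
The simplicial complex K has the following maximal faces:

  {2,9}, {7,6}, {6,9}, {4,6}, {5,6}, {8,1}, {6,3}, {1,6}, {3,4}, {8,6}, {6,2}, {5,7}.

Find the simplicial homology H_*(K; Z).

H_0 = Z,  H_1 = Z^4.

We work with the vertex ordering 1 < 2 < 3 < 4 < 5 < 6 < 7 < 8 < 9. The simplices of K, each written with vertices in increasing order, are:

  0-simplices (9): [1], [2], [3], [4], [5], [6], [7], [8], [9]
  1-simplices (12): [1,6], [1,8], [2,6], [2,9], [3,4], [3,6], [4,6], [5,6], [5,7], [6,7], [6,8], [6,9]

so the chain groups are C_0 ≅ Z^9, C_1 ≅ Z^12.

The boundary map ∂_1: C_1 → C_0 maps an edge to its endpoints' difference, ∂[p,q] = q − p. For instance
  ∂[6,9] = [9] − [6].
This gives a 9×12 integer matrix of rank 8; reducing to Smith normal form yields diagonal entries (1,1,1,1,1,1,1,1).

From H_k ≅ ker(∂_k) / im(∂_{k+1}) we obtain:

  H_0: rank C_0 − rank ∂_1 = 9 − 8 = 1, and the invariant factors of ∂_1 are all 1, so H_0 ≅ Z.
  H_1: rank ker ∂_1 − rank ∂_2 = (12 − 8) − 0 = 4, and there is no ∂_2, so H_1 ≅ Z^4.

As a check, the Euler characteristic is 9 − 12 = -3, which agrees with 1 − 4 = -3.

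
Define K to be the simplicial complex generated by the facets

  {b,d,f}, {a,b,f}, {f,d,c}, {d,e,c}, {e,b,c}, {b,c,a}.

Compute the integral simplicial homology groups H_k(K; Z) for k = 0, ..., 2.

H_0 = Z,  H_1 = Z,  H_2 = 0.

Fix the vertex order a < b < c < d < e < f and write every simplex with vertices in increasing order. Then dim K = 2 and the simplices of K are:

  0-simplices (6): a, b, c, d, e, f
  1-simplices (12): ab, ac, af, bc, bd, be, bf, cd, ce, cf, de, df
  2-simplices (6): abc, abf, bce, bdf, cde, cdf

so the chain groups are C_0 ≅ Z^6, C_1 ≅ Z^12, C_2 ≅ Z^6.

The boundary map ∂_1: C_1 → C_0 is given by ∂[p,q] = [q] − [p]. For instance
  ∂af = f − a.
The 6×12 boundary matrix has rank 5 and Smith normal form diag(1,1,1,1,1).

Boundary ∂_2: C_2 → C_1 maps a triangle to the signed sum of its edges. For instance
  ∂abf = bf − af + ab,
  ∂abc = bc − ac + ab.
The 12×6 boundary matrix has rank 6 and Smith normal form diag(1,1,1,1,1,1).

From H_k ≅ ker(∂_k) / im(∂_{k+1}) we obtain:

  H_0: rank C_0 − rank ∂_1 = 6 − 5 = 1, and the invariant factors of ∂_1 are all 1, so H_0 ≅ Z.
  H_1: rank ker ∂_1 − rank ∂_2 = (12 − 5) − 6 = 1, and the invariant factors of ∂_2 are all 1, so H_1 ≅ Z.
  H_2: rank ker ∂_2 − rank ∂_3 = (6 − 6) − 0 = 0, and there is no ∂_3, so H_2 ≅ 0.

As a check, the Euler characteristic is 6 − 12 + 6 = 0, which agrees with 1 − 1 + 0 = 0.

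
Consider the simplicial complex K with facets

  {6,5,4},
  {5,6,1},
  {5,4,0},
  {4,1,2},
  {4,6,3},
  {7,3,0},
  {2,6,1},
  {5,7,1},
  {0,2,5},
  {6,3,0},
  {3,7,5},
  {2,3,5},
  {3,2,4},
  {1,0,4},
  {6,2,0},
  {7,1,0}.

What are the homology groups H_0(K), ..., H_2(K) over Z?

Fix the vertex order 0 < 1 < 2 < 3 < 4 < 5 < 6 < 7 and write every simplex with vertices in increasing order. Then dim K = 2 and the simplices of K are:

  0-simplices (8): [0], [1], [2], [3], [4], [5], [6], [7]
  1-simplices (24): (24 of them)
  2-simplices (16): [0,1,4], [0,1,7], [0,2,5], [0,2,6], [0,3,6], [0,3,7], [0,4,5], [1,2,4], [1,2,6], [1,5,6], [1,5,7], [2,3,4], [2,3,5], [3,4,6], [3,5,7], [4,5,6]

Hence C_0 ≅ Z^8, C_1 ≅ Z^24, C_2 ≅ Z^16.

∂_1: C_1 → C_0 is given by ∂[p,q] = [q] − [p].
As a 8×24 matrix over Z this has rank 7, with invariant factors (1,1,1,1,1,1,1).

∂_2: C_2 → C_1 acts by ∂[p,q,r] = [q,r] − [p,r] + [p,q]. For instance
  ∂[3,5,7] = [5,7] − [3,7] + [3,5],
  ∂[2,3,5] = [3,5] − [2,5] + [2,3].
This gives a 24×16 integer matrix of rank 15; reducing to Smith normal form yields diagonal entries (1,1,1,1,1,1,1,1,1,1,1,1,1,1,1).

Now H_k = ker ∂_k / im ∂_{k+1}, so:

  H_0: rank C_0 − rank ∂_1 = 8 − 7 = 1, and the invariant factors of ∂_1 are all 1, so H_0 = Z.
  H_1: rank ker ∂_1 − rank ∂_2 = (24 − 7) − 15 = 2, and the invariant factors of ∂_2 are all 1, so H_1 = Z^2.
  H_2: rank ker ∂_2 − rank ∂_3 = (16 − 15) − 0 = 1, and there is no ∂_3, so H_2 = Z.

H_0 = Z,  H_1 = Z^2,  H_2 = Z.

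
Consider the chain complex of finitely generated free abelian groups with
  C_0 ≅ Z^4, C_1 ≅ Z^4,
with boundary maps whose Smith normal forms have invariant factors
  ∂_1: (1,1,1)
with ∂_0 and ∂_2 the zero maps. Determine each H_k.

H_0 ≅ Z,  H_1 ≅ Z.

H_0: b_0 = 4 − 0 − 3 = 1; torsion from ∂_1 factors > 1: none. So H_0 ≅ Z.
H_1: b_1 = 4 − 3 − 0 = 1; torsion from ∂_2 factors > 1: none. So H_1 ≅ Z.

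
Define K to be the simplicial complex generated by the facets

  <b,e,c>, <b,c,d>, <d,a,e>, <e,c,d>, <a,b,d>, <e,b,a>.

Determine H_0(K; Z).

Take the total order a < b < c < d < e on the vertex set. Then K (dimension 2) consists of the simplices:

  0-simplices (5): a, b, c, d, e
  1-simplices (9): ab, ad, ae, bc, bd, be, cd, ce, de
  2-simplices (6): abd, abe, ade, bcd, bce, cde

giving chain groups C_0 ≅ Z^5, C_1 ≅ Z^9, C_2 ≅ Z^6.

Boundary ∂_1: C_1 → C_0 maps an edge to its endpoints' difference, ∂[p,q] = q − p. For instance
  ∂bd = d − b.
The 5×9 boundary matrix has rank 4 and Smith normal form diag(1,1,1,1).

Boundary ∂_2: C_2 → C_1 maps a triangle to the signed sum of its edges. For instance
  ∂ade = de − ae + ad,
  ∂abe = be − ae + ab.
As a 9×6 matrix over Z this has rank 5, with invariant factors (1,1,1,1,1).

Now H_k = ker ∂_k / im ∂_{k+1}, so:

  H_0: rank C_0 − rank ∂_1 = 5 − 4 = 1, and the invariant factors of ∂_1 are all 1, so H_0 = Z.

(K is a triangulation of the 2-sphere S^2.)

H_0 ≅ Z.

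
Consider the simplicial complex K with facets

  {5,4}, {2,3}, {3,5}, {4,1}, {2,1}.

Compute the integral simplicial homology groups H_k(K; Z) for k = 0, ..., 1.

K has 5 vertices, 5 edges.
rank ∂_0 = 0, rank ∂_1 = 4 ⇒ b_0 = 5 − 0 − 4 = 1; all invariant factors of ∂_1 are 1 so no torsion. So H_0 ≅ Z.
rank ∂_1 = 4, rank ∂_2 = 0 ⇒ b_1 = 5 − 4 − 0 = 1. So H_1 ≅ Z.

H_0 ≅ Z,  H_1 ≅ Z.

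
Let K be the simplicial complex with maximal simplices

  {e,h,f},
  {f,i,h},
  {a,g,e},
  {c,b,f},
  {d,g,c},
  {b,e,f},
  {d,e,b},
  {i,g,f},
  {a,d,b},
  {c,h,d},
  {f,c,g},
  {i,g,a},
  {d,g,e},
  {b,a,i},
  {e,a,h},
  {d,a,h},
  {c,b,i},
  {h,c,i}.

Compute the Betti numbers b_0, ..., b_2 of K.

K has 9 vertices, 27 edges, 18 triangles.
rank ∂_0 = 0, rank ∂_1 = 8 ⇒ b_0 = 9 − 0 − 8 = 1; all invariant factors of ∂_1 are 1 so no torsion. So H_0 = Z.
rank ∂_1 = 8, rank ∂_2 = 18 ⇒ b_1 = 27 − 8 − 18 = 1; ∂_2 has invariant factor(s) [2] giving torsion. So H_1 = Z ⊕ Z_2.
rank ∂_2 = 18, rank ∂_3 = 0 ⇒ b_2 = 18 − 18 − 0 = 0. So H_2 = 0.

b_0 = 1, b_1 = 1, b_2 = 0.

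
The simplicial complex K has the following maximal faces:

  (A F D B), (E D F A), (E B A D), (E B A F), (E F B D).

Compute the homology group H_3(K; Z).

Take the total order A < B < D < E < F on the vertex set. Then K (dimension 3) consists of the simplices:

  0-simplices (5): A, B, D, E, F
  1-simplices (10): AB, AD, AE, AF, BD, BE, BF, DE, DF, EF
  2-simplices (10): ABD, ABE, ABF, ADE, ADF, AEF, BDE, BDF, BEF, DEF
  3-simplices (5): ABDE, ABDF, ABEF, ADEF, BDEF

giving chain groups C_0 ≅ Z^5, C_1 ≅ Z^10, C_2 ≅ Z^10, C_3 ≅ Z^5.

∂_1: C_1 → C_0 sends each edge [p,q] (with p < q) to q − p.
As a 5×10 matrix over Z this has rank 4, with invariant factors (1,1,1,1).

Boundary ∂_2: C_2 → C_1 maps a triangle to the signed sum of its edges. For instance
  ∂AEF = EF − AF + AE,
  ∂BEF = EF − BF + BE.
As a 10×10 matrix over Z this has rank 6, with invariant factors (1,1,1,1,1,1).

∂_3: C_3 → C_2 sends each 3-simplex σ to the alternating sum Σ_i (−1)^i (σ with its i-th vertex removed). For instance
  ∂BDEF = DEF − BEF + BDF − BDE,
  ∂ABDF = BDF − ADF + ABF − ABD.
This gives a 10×5 integer matrix of rank 4; reducing to Smith normal form yields diagonal entries (1,1,1,1).

From H_k ≅ ker(∂_k) / im(∂_{k+1}) we obtain:

  H_3: rank ker ∂_3 − rank ∂_4 = (5 − 4) − 0 = 1, and there is no ∂_4, so H_3 ≅ Z.

(K is a triangulation of the 3-sphere S^3.)

H_3 = Z.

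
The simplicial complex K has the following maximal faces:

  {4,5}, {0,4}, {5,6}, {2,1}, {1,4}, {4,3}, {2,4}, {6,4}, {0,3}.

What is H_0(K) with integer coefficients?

H_0 = Z.

Take the total order 0 < 1 < 2 < 3 < 4 < 5 < 6 on the vertex set. Then K (dimension 1) consists of the simplices:

  0-simplices (7): [0], [1], [2], [3], [4], [5], [6]
  1-simplices (9): [0,3], [0,4], [1,2], [1,4], [2,4], [3,4], [4,5], [4,6], [5,6]

Hence C_0 ≅ Z^7, C_1 ≅ Z^9.

∂_1: C_1 → C_0 maps an edge to its endpoints' difference, ∂[p,q] = q − p. For instance
  ∂[1,2] = [2] − [1].
The resulting 7×9 matrix has rank 6, and its Smith normal form has invariant factors (1,1,1,1,1,1).

Reading off H_k = ker ∂_k / im ∂_{k+1}:

  H_0: rank C_0 − rank ∂_1 = 7 − 6 = 1, and the invariant factors of ∂_1 are all 1, so H_0 ≅ Z.

(K is a triangulation of a wedge of 3 circles.)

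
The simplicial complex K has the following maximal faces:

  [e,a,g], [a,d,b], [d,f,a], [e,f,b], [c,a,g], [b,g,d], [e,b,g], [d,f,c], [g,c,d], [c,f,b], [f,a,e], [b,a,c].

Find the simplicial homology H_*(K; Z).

H_0 = Z,  H_1 = Z/2Z,  H_2 = 0.

K has 7 vertices, 18 edges, 12 triangles.
rank ∂_0 = 0, rank ∂_1 = 6 ⇒ b_0 = 7 − 0 − 6 = 1; all invariant factors of ∂_1 are 1 so no torsion. So H_0 ≅ Z.
rank ∂_1 = 6, rank ∂_2 = 12 ⇒ b_1 = 18 − 6 − 12 = 0; ∂_2 has invariant factor(s) [2] giving torsion. So H_1 ≅ Z/2Z.
rank ∂_2 = 12, rank ∂_3 = 0 ⇒ b_2 = 12 − 12 − 0 = 0. So H_2 ≅ 0.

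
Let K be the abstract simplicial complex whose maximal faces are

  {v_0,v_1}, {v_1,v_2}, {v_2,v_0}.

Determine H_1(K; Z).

H_1 = Z.

We work with the vertex ordering v_0 < v_1 < v_2. The simplices of K, each written with vertices in increasing order, are:

  0-simplices (3): [v_0], [v_1], [v_2]
  1-simplices (3): [v_0,v_1], [v_0,v_2], [v_1,v_2]

so the chain groups are C_0 ≅ Z^3, C_1 ≅ Z^3.

The boundary map ∂_1: C_1 → C_0 is given by ∂[p,q] = [q] − [p].
The 3×3 boundary matrix has rank 2 and Smith normal form diag(1,1).

Reading off H_k = ker ∂_k / im ∂_{k+1}:

  H_1: rank ker ∂_1 − rank ∂_2 = (3 − 2) − 0 = 1, and there is no ∂_2, so H_1 ≅ Z.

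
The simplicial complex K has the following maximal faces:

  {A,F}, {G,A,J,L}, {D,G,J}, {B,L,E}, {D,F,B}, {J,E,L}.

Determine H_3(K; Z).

Order the vertices as A < B < D < E < F < G < J < L. Listing each simplex with vertices in this order, K has dimension 3 with simplices:

  0-simplices (8): A, B, D, E, F, G, J, L
  1-simplices (16): AF, AG, AJ, AL, BD, BE, BF, BL, DF, DG, DJ, EJ, EL, GJ, GL, JL
  2-simplices (8): AGJ, AGL, AJL, BDF, BEL, DGJ, EJL, GJL
  3-simplices (1): AGJL

giving chain groups C_0 ≅ Z^8, C_1 ≅ Z^16, C_2 ≅ Z^8, C_3 ≅ Z^1.

∂_1: C_1 → C_0 sends each edge [p,q] (with p < q) to q − p. For instance
  ∂BD = D − B.
This gives a 8×16 integer matrix of rank 7; reducing to Smith normal form yields diagonal entries (1,1,1,1,1,1,1).

Boundary ∂_2: C_2 → C_1 sends each 2-simplex [p,q,r] to [q,r] − [p,r] + [p,q]. For instance
  ∂BEL = EL − BL + BE,
  ∂BDF = DF − BF + BD.
The 16×8 boundary matrix has rank 7 and Smith normal form diag(1,1,1,1,1,1,1).

Boundary ∂_3: C_3 → C_2 sends each 3-simplex σ to the alternating sum Σ_i (−1)^i (σ with its i-th vertex removed). For instance
  ∂AGJL = GJL − AJL + AGL − AGJ.
The resulting 8×1 matrix has rank 1, and its Smith normal form has invariant factors (1).

From H_k ≅ ker(∂_k) / im(∂_{k+1}) we obtain:

  H_3: rank ker ∂_3 − rank ∂_4 = (1 − 1) − 0 = 0, and there is no ∂_4, so H_3 = 0.

H_3 = 0.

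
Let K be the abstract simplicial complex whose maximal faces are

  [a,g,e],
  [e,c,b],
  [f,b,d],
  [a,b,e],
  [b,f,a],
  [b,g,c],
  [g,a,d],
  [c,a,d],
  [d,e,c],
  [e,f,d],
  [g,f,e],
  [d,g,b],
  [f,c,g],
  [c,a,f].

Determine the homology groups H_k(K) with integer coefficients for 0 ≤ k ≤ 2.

H_0 ≅ Z,  H_1 ≅ Z^2,  H_2 ≅ Z.

Take the total order a < b < c < d < e < f < g on the vertex set. Then K (dimension 2) consists of the simplices:

  0-simplices (7): a, b, c, d, e, f, g
  1-simplices (21): ab, ac, ad, ae, af, ag, bc, bd, be, bf, bg, cd, ce, cf, cg, de, df, dg, ef, eg, fg
  2-simplices (14): abe, abf, acd, acf, adg, aeg, bce, bcg, bdf, bdg, cde, cfg, def, efg

giving chain groups C_0 ≅ Z^7, C_1 ≅ Z^21, C_2 ≅ Z^14.

The boundary map ∂_1: C_1 → C_0 is given by ∂[p,q] = [q] − [p]. For instance
  ∂cg = g − c.
The resulting 7×21 matrix has rank 6, and its Smith normal form has invariant factors (1,1,1,1,1,1).

The boundary map ∂_2: C_2 → C_1 sends each 2-simplex [p,q,r] to [q,r] − [p,r] + [p,q]. For instance
  ∂abf = bf − af + ab,
  ∂bdf = df − bf + bd.
This gives a 21×14 integer matrix of rank 13; reducing to Smith normal form yields diagonal entries (1,1,1,1,1,1,1,1,1,1,1,1,1).

From H_k ≅ ker(∂_k) / im(∂_{k+1}) we obtain:

  H_0: rank C_0 − rank ∂_1 = 7 − 6 = 1, and the invariant factors of ∂_1 are all 1, so H_0 = Z.
  H_1: rank ker ∂_1 − rank ∂_2 = (21 − 6) − 13 = 2, and the invariant factors of ∂_2 are all 1, so H_1 = Z^2.
  H_2: rank ker ∂_2 − rank ∂_3 = (14 − 13) − 0 = 1, and there is no ∂_3, so H_2 = Z.

As a check, the Euler characteristic is 7 − 21 + 14 = 0, which agrees with 1 − 2 + 1 = 0.
(K is a triangulation of the torus T^2.)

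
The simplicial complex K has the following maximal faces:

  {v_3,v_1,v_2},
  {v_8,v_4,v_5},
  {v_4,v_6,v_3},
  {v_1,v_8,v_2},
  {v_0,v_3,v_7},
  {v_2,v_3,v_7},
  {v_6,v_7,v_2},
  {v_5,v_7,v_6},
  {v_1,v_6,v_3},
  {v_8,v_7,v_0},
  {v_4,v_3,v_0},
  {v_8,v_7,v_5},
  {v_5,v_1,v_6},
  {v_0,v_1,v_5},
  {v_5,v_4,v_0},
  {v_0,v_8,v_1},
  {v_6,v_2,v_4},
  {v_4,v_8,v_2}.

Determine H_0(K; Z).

Take the total order v_0 < v_1 < v_2 < v_3 < v_4 < v_5 < v_6 < v_7 < v_8 on the vertex set. Then K (dimension 2) consists of the simplices:

  0-simplices (9): [v_0], [v_1], [v_2], [v_3], [v_4], [v_5], [v_6], [v_7], [v_8]
  1-simplices (27): (27 of them)
  2-simplices (18): (18 of them)

Hence C_0 ≅ Z^9, C_1 ≅ Z^27, C_2 ≅ Z^18.

The boundary map ∂_1: C_1 → C_0 maps an edge to its endpoints' difference, ∂[p,q] = q − p.
This gives a 9×27 integer matrix of rank 8; reducing to Smith normal form yields diagonal entries (1,1,1,1,1,1,1,1).

Boundary ∂_2: C_2 → C_1 sends each 2-simplex [p,q,r] to [q,r] − [p,r] + [p,q]. For instance
  ∂[v_2,v_4,v_6] = [v_4,v_6] − [v_2,v_6] + [v_2,v_4],
  ∂[v_2,v_4,v_8] = [v_4,v_8] − [v_2,v_8] + [v_2,v_4].
The 27×18 boundary matrix has rank 18 and Smith normal form diag(1,1,1,1,1,1,1,1,1,1,1,1,1,1,1,1,1,2).

Computing H_k = (kernel of ∂_k) / (image of ∂_{k+1}):

  H_0: rank C_0 − rank ∂_1 = 9 − 8 = 1, and the invariant factors of ∂_1 are all 1, so H_0 ≅ Z.

H_0 ≅ Z.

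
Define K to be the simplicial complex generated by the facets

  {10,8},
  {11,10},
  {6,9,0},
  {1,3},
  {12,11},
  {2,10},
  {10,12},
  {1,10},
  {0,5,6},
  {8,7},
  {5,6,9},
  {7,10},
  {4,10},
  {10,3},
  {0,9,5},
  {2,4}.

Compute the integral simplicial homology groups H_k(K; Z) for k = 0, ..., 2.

H_0 = Z^2,  H_1 = Z^4,  H_2 = Z.

We work with the vertex ordering 0 < 1 < 2 < 3 < 4 < 5 < 6 < 7 < 8 < 9 < 10 < 11 < 12. The simplices of K, each written with vertices in increasing order, are:

  0-simplices (13): [0], [1], [2], [3], [4], [5], [6], [7], [8], [9], [10], [11], [12]
  1-simplices (18): [0,5], [0,6], [0,9], [1,3], [1,10], [2,4], [2,10], [3,10], [4,10], [5,6], [5,9], [6,9], [7,8], [7,10], [8,10], [10,11], [10,12], [11,12]
  2-simplices (4): [0,5,6], [0,5,9], [0,6,9], [5,6,9]

Hence C_0 ≅ Z^13, C_1 ≅ Z^18, C_2 ≅ Z^4.

Boundary ∂_1: C_1 → C_0 sends each edge [p,q] (with p < q) to q − p. For instance
  ∂[3,10] = [10] − [3].
The resulting 13×18 matrix has rank 11, and its Smith normal form has invariant factors (1,1,1,1,1,1,1,1,1,1,1).

Boundary ∂_2: C_2 → C_1 acts by ∂[p,q,r] = [q,r] − [p,r] + [p,q]. For instance
  ∂[5,6,9] = [6,9] − [5,9] + [5,6],
  ∂[0,6,9] = [6,9] − [0,9] + [0,6].
The 18×4 boundary matrix has rank 3 and Smith normal form diag(1,1,1).

From H_k ≅ ker(∂_k) / im(∂_{k+1}) we obtain:

  H_0: rank C_0 − rank ∂_1 = 13 − 11 = 2, and the invariant factors of ∂_1 are all 1, so H_0 ≅ Z^2.
  H_1: rank ker ∂_1 − rank ∂_2 = (18 − 11) − 3 = 4, and the invariant factors of ∂_2 are all 1, so H_1 ≅ Z^4.
  H_2: rank ker ∂_2 − rank ∂_3 = (4 − 3) − 0 = 1, and there is no ∂_3, so H_2 ≅ Z.

As a check, the Euler characteristic is 13 − 18 + 4 = -1, which agrees with 2 − 4 + 1 = -1.
(K is a triangulation of the disjoint union of the 2-sphere S^2 and a wedge of 4 circles.)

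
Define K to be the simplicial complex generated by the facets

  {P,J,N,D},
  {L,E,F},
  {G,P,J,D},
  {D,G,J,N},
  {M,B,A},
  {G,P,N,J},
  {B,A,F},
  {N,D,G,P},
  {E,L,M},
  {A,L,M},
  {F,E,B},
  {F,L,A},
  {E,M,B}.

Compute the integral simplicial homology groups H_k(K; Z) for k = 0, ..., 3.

Take the total order A < B < D < E < F < G < J < L < M < N < P on the vertex set. Then K (dimension 3) consists of the simplices:

  0-simplices (11): A, B, D, E, F, G, J, L, M, N, P
  1-simplices (22): AB, AF, AL, AM, BE, BF, BM, DG, DJ, DN, DP, EF, EL, EM, FL, GJ, GN, GP, JN, JP, LM, NP
  2-simplices (18): ABF, ABM, AFL, ALM, BEF, BEM, DGJ, DGN, DGP, DJN, DJP, DNP, EFL, ELM, GJN, GJP, GNP, JNP
  3-simplices (5): DGJN, DGJP, DGNP, DJNP, GJNP

so the chain groups are C_0 ≅ Z^11, C_1 ≅ Z^22, C_2 ≅ Z^18, C_3 ≅ Z^5.

∂_1: C_1 → C_0 maps an edge to its endpoints' difference, ∂[p,q] = q − p. For instance
  ∂NP = P − N.
The resulting 11×22 matrix has rank 9, and its Smith normal form has invariant factors (1,1,1,1,1,1,1,1,1).

Boundary ∂_2: C_2 → C_1 sends each 2-simplex [p,q,r] to [q,r] − [p,r] + [p,q]. For instance
  ∂BEF = EF − BF + BE,
  ∂AFL = FL − AL + AF.
This gives a 22×18 integer matrix of rank 13; reducing to Smith normal form yields diagonal entries (1,1,1,1,1,1,1,1,1,1,1,1,1).

Boundary ∂_3: C_3 → C_2 sends each 3-simplex σ to the alternating sum Σ_i (−1)^i (σ with its i-th vertex removed). For instance
  ∂GJNP = JNP − GNP + GJP − GJN,
  ∂DGNP = GNP − DNP + DGP − DGN.
This gives a 18×5 integer matrix of rank 4; reducing to Smith normal form yields diagonal entries (1,1,1,1).

Reading off H_k = ker ∂_k / im ∂_{k+1}:

  H_0: rank C_0 − rank ∂_1 = 11 − 9 = 2, and the invariant factors of ∂_1 are all 1, so H_0 ≅ Z^2.
  H_1: rank ker ∂_1 − rank ∂_2 = (22 − 9) − 13 = 0, and the invariant factors of ∂_2 are all 1, so H_1 ≅ 0.
  H_2: rank ker ∂_2 − rank ∂_3 = (18 − 13) − 4 = 1, and the invariant factors of ∂_3 are all 1, so H_2 ≅ Z.
  H_3: rank ker ∂_3 − rank ∂_4 = (5 − 4) − 0 = 1, and there is no ∂_4, so H_3 ≅ Z.

H_0 ≅ Z^2,  H_1 = 0,  H_2 ≅ Z,  H_3 ≅ Z.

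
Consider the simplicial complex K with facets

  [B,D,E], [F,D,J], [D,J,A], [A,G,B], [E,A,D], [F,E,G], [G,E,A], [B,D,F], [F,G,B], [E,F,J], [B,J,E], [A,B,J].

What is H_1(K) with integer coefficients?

Take the total order A < B < D < E < F < G < J on the vertex set. Then K (dimension 2) consists of the simplices:

  0-simplices (7): A, B, D, E, F, G, J
  1-simplices (18): AB, AD, AE, AG, AJ, BD, BE, BF, BG, BJ, DE, DF, DJ, EF, EG, EJ, FG, FJ
  2-simplices (12): ABG, ABJ, ADE, ADJ, AEG, BDE, BDF, BEJ, BFG, DFJ, EFG, EFJ

giving chain groups C_0 ≅ Z^7, C_1 ≅ Z^18, C_2 ≅ Z^12.

The boundary map ∂_1: C_1 → C_0 is given by ∂[p,q] = [q] − [p].
As a 7×18 matrix over Z this has rank 6, with invariant factors (1,1,1,1,1,1).

Boundary ∂_2: C_2 → C_1 sends each 2-simplex [p,q,r] to [q,r] − [p,r] + [p,q]. For instance
  ∂EFJ = FJ − EJ + EF,
  ∂BEJ = EJ − BJ + BE.
This gives a 18×12 integer matrix of rank 12; reducing to Smith normal form yields diagonal entries (1,1,1,1,1,1,1,1,1,1,1,2).

Now H_k = ker ∂_k / im ∂_{k+1}, so:

  H_1: rank ker ∂_1 − rank ∂_2 = (18 − 6) − 12 = 0, and ∂_2 has invariant factor 2 > 1, so H_1 = Z/2.

H_1 = Z/2.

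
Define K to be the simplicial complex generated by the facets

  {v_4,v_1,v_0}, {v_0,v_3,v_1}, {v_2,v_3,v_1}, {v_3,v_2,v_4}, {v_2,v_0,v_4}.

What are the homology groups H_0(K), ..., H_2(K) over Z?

H_0 = Z,  H_1 = Z,  H_2 = 0.

Order the vertices as v_0 < v_1 < v_2 < v_3 < v_4. Listing each simplex with vertices in this order, K has dimension 2 with simplices:

  0-simplices (5): [v_0], [v_1], [v_2], [v_3], [v_4]
  1-simplices (10): [v_0,v_1], [v_0,v_2], [v_0,v_3], [v_0,v_4], [v_1,v_2], [v_1,v_3], [v_1,v_4], [v_2,v_3], [v_2,v_4], [v_3,v_4]
  2-simplices (5): [v_0,v_1,v_3], [v_0,v_1,v_4], [v_0,v_2,v_4], [v_1,v_2,v_3], [v_2,v_3,v_4]

giving chain groups C_0 ≅ Z^5, C_1 ≅ Z^10, C_2 ≅ Z^5.

The boundary map ∂_1: C_1 → C_0 sends each edge [p,q] (with p < q) to q − p. For instance
  ∂[v_0,v_1] = [v_1] − [v_0].
The 5×10 boundary matrix has rank 4 and Smith normal form diag(1,1,1,1).

The boundary map ∂_2: C_2 → C_1 maps a triangle to the signed sum of its edges. For instance
  ∂[v_1,v_2,v_3] = [v_2,v_3] − [v_1,v_3] + [v_1,v_2],
  ∂[v_0,v_1,v_3] = [v_1,v_3] − [v_0,v_3] + [v_0,v_1].
As a 10×5 matrix over Z this has rank 5, with invariant factors (1,1,1,1,1).

From H_k ≅ ker(∂_k) / im(∂_{k+1}) we obtain:

  H_0: rank C_0 − rank ∂_1 = 5 − 4 = 1, and the invariant factors of ∂_1 are all 1, so H_0 = Z.
  H_1: rank ker ∂_1 − rank ∂_2 = (10 − 4) − 5 = 1, and the invariant factors of ∂_2 are all 1, so H_1 = Z.
  H_2: rank ker ∂_2 − rank ∂_3 = (5 − 5) − 0 = 0, and there is no ∂_3, so H_2 = 0.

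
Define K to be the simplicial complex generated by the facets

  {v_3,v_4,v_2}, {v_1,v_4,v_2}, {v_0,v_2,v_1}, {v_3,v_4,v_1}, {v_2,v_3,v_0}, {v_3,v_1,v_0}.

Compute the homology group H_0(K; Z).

H_0 ≅ Z.

Take the total order v_0 < v_1 < v_2 < v_3 < v_4 on the vertex set. Then K (dimension 2) consists of the simplices:

  0-simplices (5): [v_0], [v_1], [v_2], [v_3], [v_4]
  1-simplices (9): [v_0,v_1], [v_0,v_2], [v_0,v_3], [v_1,v_2], [v_1,v_3], [v_1,v_4], [v_2,v_3], [v_2,v_4], [v_3,v_4]
  2-simplices (6): [v_0,v_1,v_2], [v_0,v_1,v_3], [v_0,v_2,v_3], [v_1,v_2,v_4], [v_1,v_3,v_4], [v_2,v_3,v_4]

Hence C_0 ≅ Z^5, C_1 ≅ Z^9, C_2 ≅ Z^6.

Boundary ∂_1: C_1 → C_0 maps an edge to its endpoints' difference, ∂[p,q] = q − p. For instance
  ∂[v_0,v_1] = [v_1] − [v_0].
The 5×9 boundary matrix has rank 4 and Smith normal form diag(1,1,1,1).

Boundary ∂_2: C_2 → C_1 acts by ∂[p,q,r] = [q,r] − [p,r] + [p,q]. For instance
  ∂[v_0,v_2,v_3] = [v_2,v_3] − [v_0,v_3] + [v_0,v_2],
  ∂[v_0,v_1,v_3] = [v_1,v_3] − [v_0,v_3] + [v_0,v_1].
The resulting 9×6 matrix has rank 5, and its Smith normal form has invariant factors (1,1,1,1,1).

Reading off H_k = ker ∂_k / im ∂_{k+1}:

  H_0: rank C_0 − rank ∂_1 = 5 − 4 = 1, and the invariant factors of ∂_1 are all 1, so H_0 ≅ Z.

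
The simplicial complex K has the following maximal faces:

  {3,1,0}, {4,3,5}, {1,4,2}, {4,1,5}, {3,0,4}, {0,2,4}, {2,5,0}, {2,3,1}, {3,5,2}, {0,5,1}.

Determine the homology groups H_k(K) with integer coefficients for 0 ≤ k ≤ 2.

H_0 ≅ Z,  H_1 ≅ Z/2,  H_2 = 0.

K has 6 vertices, 15 edges, 10 triangles.
rank ∂_0 = 0, rank ∂_1 = 5 ⇒ b_0 = 6 − 0 − 5 = 1; all invariant factors of ∂_1 are 1 so no torsion. So H_0 = Z.
rank ∂_1 = 5, rank ∂_2 = 10 ⇒ b_1 = 15 − 5 − 10 = 0; ∂_2 has invariant factor(s) [2] giving torsion. So H_1 = Z/2.
rank ∂_2 = 10, rank ∂_3 = 0 ⇒ b_2 = 10 − 10 − 0 = 0. So H_2 = 0.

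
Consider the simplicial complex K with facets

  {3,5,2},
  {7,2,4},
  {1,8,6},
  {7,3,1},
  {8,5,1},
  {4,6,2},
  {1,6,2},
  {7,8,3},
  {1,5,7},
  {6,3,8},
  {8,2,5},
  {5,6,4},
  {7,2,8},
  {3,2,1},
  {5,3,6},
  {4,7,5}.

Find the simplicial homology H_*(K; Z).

H_0 = Z,  H_1 = Z^2,  H_2 = Z.

We work with the vertex ordering 1 < 2 < 3 < 4 < 5 < 6 < 7 < 8. The simplices of K, each written with vertices in increasing order, are:

  0-simplices (8): [1], [2], [3], [4], [5], [6], [7], [8]
  1-simplices (24): (24 of them)
  2-simplices (16): [1,2,3], [1,2,6], [1,3,7], [1,5,7], [1,5,8], [1,6,8], [2,3,5], [2,4,6], [2,4,7], [2,5,8], [2,7,8], [3,5,6], [3,6,8], [3,7,8], [4,5,6], [4,5,7]

Hence C_0 ≅ Z^8, C_1 ≅ Z^24, C_2 ≅ Z^16.

∂_1: C_1 → C_0 is given by ∂[p,q] = [q] − [p].
The 8×24 boundary matrix has rank 7 and Smith normal form diag(1,1,1,1,1,1,1).

The boundary map ∂_2: C_2 → C_1 sends each 2-simplex [p,q,r] to [q,r] − [p,r] + [p,q]. For instance
  ∂[3,7,8] = [7,8] − [3,8] + [3,7],
  ∂[3,6,8] = [6,8] − [3,8] + [3,6].
The 24×16 boundary matrix has rank 15 and Smith normal form diag(1,1,1,1,1,1,1,1,1,1,1,1,1,1,1).

Reading off H_k = ker ∂_k / im ∂_{k+1}:

  H_0: rank C_0 − rank ∂_1 = 8 − 7 = 1, and the invariant factors of ∂_1 are all 1, so H_0 ≅ Z.
  H_1: rank ker ∂_1 − rank ∂_2 = (24 − 7) − 15 = 2, and the invariant factors of ∂_2 are all 1, so H_1 ≅ Z^2.
  H_2: rank ker ∂_2 − rank ∂_3 = (16 − 15) − 0 = 1, and there is no ∂_3, so H_2 ≅ Z.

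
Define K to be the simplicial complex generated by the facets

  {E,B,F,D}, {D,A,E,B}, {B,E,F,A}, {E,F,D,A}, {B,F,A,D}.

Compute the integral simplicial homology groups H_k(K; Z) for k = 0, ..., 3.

Take the total order A < B < D < E < F on the vertex set. Then K (dimension 3) consists of the simplices:

  0-simplices (5): A, B, D, E, F
  1-simplices (10): AB, AD, AE, AF, BD, BE, BF, DE, DF, EF
  2-simplices (10): ABD, ABE, ABF, ADE, ADF, AEF, BDE, BDF, BEF, DEF
  3-simplices (5): ABDE, ABDF, ABEF, ADEF, BDEF

giving chain groups C_0 ≅ Z^5, C_1 ≅ Z^10, C_2 ≅ Z^10, C_3 ≅ Z^5.

The boundary map ∂_1: C_1 → C_0 is given by ∂[p,q] = [q] − [p]. For instance
  ∂BF = F − B.
This gives a 5×10 integer matrix of rank 4; reducing to Smith normal form yields diagonal entries (1,1,1,1).

∂_2: C_2 → C_1 acts by ∂[p,q,r] = [q,r] − [p,r] + [p,q]. For instance
  ∂BDE = DE − BE + BD,
  ∂ADF = DF − AF + AD.
This gives a 10×10 integer matrix of rank 6; reducing to Smith normal form yields diagonal entries (1,1,1,1,1,1).

Boundary ∂_3: C_3 → C_2 sends each 3-simplex σ to the alternating sum Σ_i (−1)^i (σ with its i-th vertex removed). For instance
  ∂ABDE = BDE − ADE + ABE − ABD,
  ∂ABDF = BDF − ADF + ABF − ABD.
As a 10×5 matrix over Z this has rank 4, with invariant factors (1,1,1,1).

Now H_k = ker ∂_k / im ∂_{k+1}, so:

  H_0: rank C_0 − rank ∂_1 = 5 − 4 = 1, and the invariant factors of ∂_1 are all 1, so H_0 = Z.
  H_1: rank ker ∂_1 − rank ∂_2 = (10 − 4) − 6 = 0, and the invariant factors of ∂_2 are all 1, so H_1 = 0.
  H_2: rank ker ∂_2 − rank ∂_3 = (10 − 6) − 4 = 0, and the invariant factors of ∂_3 are all 1, so H_2 = 0.
  H_3: rank ker ∂_3 − rank ∂_4 = (5 − 4) − 0 = 1, and there is no ∂_4, so H_3 = Z.

As a check, the Euler characteristic is 5 − 10 + 10 − 5 = 0, which agrees with 1 − 0 + 0 − 1 = 0.

H_0 = Z,  H_1 = 0,  H_2 = 0,  H_3 = Z.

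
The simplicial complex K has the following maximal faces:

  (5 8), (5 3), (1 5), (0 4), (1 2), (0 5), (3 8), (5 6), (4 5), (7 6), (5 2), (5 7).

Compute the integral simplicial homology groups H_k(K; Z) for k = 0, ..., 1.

Take the total order 0 < 1 < 2 < 3 < 4 < 5 < 6 < 7 < 8 on the vertex set. Then K (dimension 1) consists of the simplices:

  0-simplices (9): [0], [1], [2], [3], [4], [5], [6], [7], [8]
  1-simplices (12): [0,4], [0,5], [1,2], [1,5], [2,5], [3,5], [3,8], [4,5], [5,6], [5,7], [5,8], [6,7]

so the chain groups are C_0 ≅ Z^9, C_1 ≅ Z^12.

Boundary ∂_1: C_1 → C_0 sends each edge [p,q] (with p < q) to q − p. For instance
  ∂[0,5] = [5] − [0].
This gives a 9×12 integer matrix of rank 8; reducing to Smith normal form yields diagonal entries (1,1,1,1,1,1,1,1).

From H_k ≅ ker(∂_k) / im(∂_{k+1}) we obtain:

  H_0: rank C_0 − rank ∂_1 = 9 − 8 = 1, and the invariant factors of ∂_1 are all 1, so H_0 = Z.
  H_1: rank ker ∂_1 − rank ∂_2 = (12 − 8) − 0 = 4, and there is no ∂_2, so H_1 = Z^4.

H_0 = Z,  H_1 = Z^4.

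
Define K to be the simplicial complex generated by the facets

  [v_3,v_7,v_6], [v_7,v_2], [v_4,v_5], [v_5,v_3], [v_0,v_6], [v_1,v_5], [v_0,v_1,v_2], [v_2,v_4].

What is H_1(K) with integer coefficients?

Fix the vertex order v_0 < v_1 < v_2 < v_3 < v_4 < v_5 < v_6 < v_7 and write every simplex with vertices in increasing order. Then dim K = 2 and the simplices of K are:

  0-simplices (8): [v_0], [v_1], [v_2], [v_3], [v_4], [v_5], [v_6], [v_7]
  1-simplices (12): [v_0,v_1], [v_0,v_2], [v_0,v_6], [v_1,v_2], [v_1,v_5], [v_2,v_4], [v_2,v_7], [v_3,v_5], [v_3,v_6], [v_3,v_7], [v_4,v_5], [v_6,v_7]
  2-simplices (2): [v_0,v_1,v_2], [v_3,v_6,v_7]

giving chain groups C_0 ≅ Z^8, C_1 ≅ Z^12, C_2 ≅ Z^2.

∂_1: C_1 → C_0 is given by ∂[p,q] = [q] − [p].
The resulting 8×12 matrix has rank 7, and its Smith normal form has invariant factors (1,1,1,1,1,1,1).

Boundary ∂_2: C_2 → C_1 sends each 2-simplex [p,q,r] to [q,r] − [p,r] + [p,q]. For instance
  ∂[v_3,v_6,v_7] = [v_6,v_7] − [v_3,v_7] + [v_3,v_6],
  ∂[v_0,v_1,v_2] = [v_1,v_2] − [v_0,v_2] + [v_0,v_1].
The 12×2 boundary matrix has rank 2 and Smith normal form diag(1,1).

Reading off H_k = ker ∂_k / im ∂_{k+1}:

  H_1: rank ker ∂_1 − rank ∂_2 = (12 − 7) − 2 = 3, and the invariant factors of ∂_2 are all 1, so H_1 = Z^3.

H_1 = Z^3.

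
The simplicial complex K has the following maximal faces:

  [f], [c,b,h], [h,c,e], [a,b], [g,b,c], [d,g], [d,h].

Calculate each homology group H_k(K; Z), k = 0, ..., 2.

Fix the vertex order a < b < c < d < e < f < g < h and write every simplex with vertices in increasing order. Then dim K = 2 and the simplices of K are:

  0-simplices (8): a, b, c, d, e, f, g, h
  1-simplices (10): ab, bc, bg, bh, ce, cg, ch, dg, dh, eh
  2-simplices (3): bcg, bch, ceh

giving chain groups C_0 ≅ Z^8, C_1 ≅ Z^10, C_2 ≅ Z^3.

Boundary ∂_1: C_1 → C_0 sends each edge [p,q] (with p < q) to q − p. For instance
  ∂bh = h − b.
The 8×10 boundary matrix has rank 6 and Smith normal form diag(1,1,1,1,1,1).

The boundary map ∂_2: C_2 → C_1 sends each 2-simplex [p,q,r] to [q,r] − [p,r] + [p,q]. For instance
  ∂bch = ch − bh + bc,
  ∂bcg = cg − bg + bc.
The 10×3 boundary matrix has rank 3 and Smith normal form diag(1,1,1).

From H_k ≅ ker(∂_k) / im(∂_{k+1}) we obtain:

  H_0: rank C_0 − rank ∂_1 = 8 − 6 = 2, and the invariant factors of ∂_1 are all 1, so H_0 ≅ Z^2.
  H_1: rank ker ∂_1 − rank ∂_2 = (10 − 6) − 3 = 1, and the invariant factors of ∂_2 are all 1, so H_1 ≅ Z.
  H_2: rank ker ∂_2 − rank ∂_3 = (3 − 3) − 0 = 0, and there is no ∂_3, so H_2 ≅ 0.

H_0 ≅ Z^2,  H_1 ≅ Z,  H_2 = 0.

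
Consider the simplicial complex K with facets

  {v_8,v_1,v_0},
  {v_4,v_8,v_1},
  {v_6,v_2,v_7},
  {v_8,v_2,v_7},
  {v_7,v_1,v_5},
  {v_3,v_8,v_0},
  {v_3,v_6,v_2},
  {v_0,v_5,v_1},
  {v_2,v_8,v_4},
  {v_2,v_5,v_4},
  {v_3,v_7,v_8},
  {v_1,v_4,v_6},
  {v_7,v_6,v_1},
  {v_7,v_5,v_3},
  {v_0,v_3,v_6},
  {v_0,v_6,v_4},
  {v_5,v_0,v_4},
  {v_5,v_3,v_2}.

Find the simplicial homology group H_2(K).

H_2 = 0.

Take the total order v_0 < v_1 < v_2 < v_3 < v_4 < v_5 < v_6 < v_7 < v_8 on the vertex set. Then K (dimension 2) consists of the simplices:

  0-simplices (9): [v_0], [v_1], [v_2], [v_3], [v_4], [v_5], [v_6], [v_7], [v_8]
  1-simplices (27): (27 of them)
  2-simplices (18): (18 of them)

so the chain groups are C_0 ≅ Z^9, C_1 ≅ Z^27, C_2 ≅ Z^18.

Boundary ∂_1: C_1 → C_0 sends each edge [p,q] (with p < q) to q − p.
The 9×27 boundary matrix has rank 8 and Smith normal form diag(1,1,1,1,1,1,1,1).

∂_2: C_2 → C_1 sends each 2-simplex [p,q,r] to [q,r] − [p,r] + [p,q]. For instance
  ∂[v_1,v_5,v_7] = [v_5,v_7] − [v_1,v_7] + [v_1,v_5],
  ∂[v_2,v_4,v_8] = [v_4,v_8] − [v_2,v_8] + [v_2,v_4].
The 27×18 boundary matrix has rank 18 and Smith normal form diag(1,1,1,1,1,1,1,1,1,1,1,1,1,1,1,1,1,2).

Computing H_k = (kernel of ∂_k) / (image of ∂_{k+1}):

  H_2: rank ker ∂_2 − rank ∂_3 = (18 − 18) − 0 = 0, and there is no ∂_3, so H_2 ≅ 0.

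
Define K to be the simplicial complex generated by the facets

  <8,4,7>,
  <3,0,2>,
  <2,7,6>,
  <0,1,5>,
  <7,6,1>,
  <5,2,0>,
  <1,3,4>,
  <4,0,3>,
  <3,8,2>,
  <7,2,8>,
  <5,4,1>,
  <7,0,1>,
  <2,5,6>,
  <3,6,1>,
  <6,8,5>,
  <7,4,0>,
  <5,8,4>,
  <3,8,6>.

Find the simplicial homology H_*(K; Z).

Take the total order 0 < 1 < 2 < 3 < 4 < 5 < 6 < 7 < 8 on the vertex set. Then K (dimension 2) consists of the simplices:

  0-simplices (9): [0], [1], [2], [3], [4], [5], [6], [7], [8]
  1-simplices (27): (27 of them)
  2-simplices (18): [0,1,5], [0,1,7], [0,2,3], [0,2,5], [0,3,4], [0,4,7], [1,3,4], [1,3,6], [1,4,5], [1,6,7], [2,3,8], [2,5,6], [2,6,7], [2,7,8], [3,6,8], [4,5,8], [4,7,8], [5,6,8]

so the chain groups are C_0 ≅ Z^9, C_1 ≅ Z^27, C_2 ≅ Z^18.

The boundary map ∂_1: C_1 → C_0 is given by ∂[p,q] = [q] − [p]. For instance
  ∂[3,6] = [6] − [3].
As a 9×27 matrix over Z this has rank 8, with invariant factors (1,1,1,1,1,1,1,1).

∂_2: C_2 → C_1 maps a triangle to the signed sum of its edges. For instance
  ∂[2,7,8] = [7,8] − [2,8] + [2,7],
  ∂[0,3,4] = [3,4] − [0,4] + [0,3].
The 27×18 boundary matrix has rank 18 and Smith normal form diag(1,1,1,1,1,1,1,1,1,1,1,1,1,1,1,1,1,2).

Now H_k = ker ∂_k / im ∂_{k+1}, so:

  H_0: rank C_0 − rank ∂_1 = 9 − 8 = 1, and the invariant factors of ∂_1 are all 1, so H_0 ≅ Z.
  H_1: rank ker ∂_1 − rank ∂_2 = (27 − 8) − 18 = 1, and ∂_2 has invariant factor 2 > 1, so H_1 ≅ Z ⊕ Z/2Z.
  H_2: rank ker ∂_2 − rank ∂_3 = (18 − 18) − 0 = 0, and there is no ∂_3, so H_2 ≅ 0.

H_0 ≅ Z,  H_1 ≅ Z ⊕ Z/2Z,  H_2 = 0.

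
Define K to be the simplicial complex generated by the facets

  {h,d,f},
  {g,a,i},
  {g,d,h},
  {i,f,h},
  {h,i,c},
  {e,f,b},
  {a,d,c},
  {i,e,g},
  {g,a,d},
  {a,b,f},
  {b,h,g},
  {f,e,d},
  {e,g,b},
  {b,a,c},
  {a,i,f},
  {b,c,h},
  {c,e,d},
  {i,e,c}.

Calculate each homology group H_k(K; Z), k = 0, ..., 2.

H_0 ≅ Z,  H_1 ≅ Z^2,  H_2 ≅ Z.

Fix the vertex order a < b < c < d < e < f < g < h < i and write every simplex with vertices in increasing order. Then dim K = 2 and the simplices of K are:

  0-simplices (9): a, b, c, d, e, f, g, h, i
  1-simplices (27): ab, ac, ad, af, ag, ai, bc, be, bf, bg, bh, cd, ce, ch, ci, de, df, dg, dh, ef, eg, ei, fh, fi, gh, gi, hi
  2-simplices (18): abc, abf, acd, adg, afi, agi, bch, bef, beg, bgh, cde, cei, chi, def, dfh, dgh, egi, fhi

so the chain groups are C_0 ≅ Z^9, C_1 ≅ Z^27, C_2 ≅ Z^18.

The boundary map ∂_1: C_1 → C_0 sends each edge [p,q] (with p < q) to q − p. For instance
  ∂be = e − b.
This gives a 9×27 integer matrix of rank 8; reducing to Smith normal form yields diagonal entries (1,1,1,1,1,1,1,1).

∂_2: C_2 → C_1 acts by ∂[p,q,r] = [q,r] − [p,r] + [p,q]. For instance
  ∂adg = dg − ag + ad,
  ∂bch = ch − bh + bc.
This gives a 27×18 integer matrix of rank 17; reducing to Smith normal form yields diagonal entries (1,1,1,1,1,1,1,1,1,1,1,1,1,1,1,1,1).

Now H_k = ker ∂_k / im ∂_{k+1}, so:

  H_0: rank C_0 − rank ∂_1 = 9 − 8 = 1, and the invariant factors of ∂_1 are all 1, so H_0 ≅ Z.
  H_1: rank ker ∂_1 − rank ∂_2 = (27 − 8) − 17 = 2, and the invariant factors of ∂_2 are all 1, so H_1 ≅ Z^2.
  H_2: rank ker ∂_2 − rank ∂_3 = (18 − 17) − 0 = 1, and there is no ∂_3, so H_2 ≅ Z.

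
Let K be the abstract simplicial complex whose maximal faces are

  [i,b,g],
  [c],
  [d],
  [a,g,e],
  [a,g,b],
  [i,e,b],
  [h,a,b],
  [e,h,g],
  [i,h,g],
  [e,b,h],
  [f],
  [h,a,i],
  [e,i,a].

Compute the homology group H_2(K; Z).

We work with the vertex ordering a < b < c < d < e < f < g < h < i. The simplices of K, each written with vertices in increasing order, are:

  0-simplices (9): a, b, c, d, e, f, g, h, i
  1-simplices (15): ab, ae, ag, ah, ai, be, bg, bh, bi, eg, eh, ei, gh, gi, hi
  2-simplices (10): abg, abh, aeg, aei, ahi, beh, bei, bgi, egh, ghi

Hence C_0 ≅ Z^9, C_1 ≅ Z^15, C_2 ≅ Z^10.

Boundary ∂_1: C_1 → C_0 sends each edge [p,q] (with p < q) to q − p. For instance
  ∂bh = h − b.
The resulting 9×15 matrix has rank 5, and its Smith normal form has invariant factors (1,1,1,1,1).

The boundary map ∂_2: C_2 → C_1 sends each 2-simplex [p,q,r] to [q,r] − [p,r] + [p,q]. For instance
  ∂egh = gh − eh + eg,
  ∂beh = eh − bh + be.
As a 15×10 matrix over Z this has rank 10, with invariant factors (1,1,1,1,1,1,1,1,1,2).

Reading off H_k = ker ∂_k / im ∂_{k+1}:

  H_2: rank ker ∂_2 − rank ∂_3 = (10 − 10) − 0 = 0, and there is no ∂_3, so H_2 ≅ 0.

H_2 = 0.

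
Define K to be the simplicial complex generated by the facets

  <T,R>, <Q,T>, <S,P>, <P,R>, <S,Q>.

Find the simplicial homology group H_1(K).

We work with the vertex ordering P < Q < R < S < T. The simplices of K, each written with vertices in increasing order, are:

  0-simplices (5): P, Q, R, S, T
  1-simplices (5): PR, PS, QS, QT, RT

giving chain groups C_0 ≅ Z^5, C_1 ≅ Z^5.

∂_1: C_1 → C_0 maps an edge to its endpoints' difference, ∂[p,q] = q − p. For instance
  ∂PS = S − P.
This gives a 5×5 integer matrix of rank 4; reducing to Smith normal form yields diagonal entries (1,1,1,1).

From H_k ≅ ker(∂_k) / im(∂_{k+1}) we obtain:

  H_1: rank ker ∂_1 − rank ∂_2 = (5 − 4) − 0 = 1, and there is no ∂_2, so H_1 ≅ Z.

H_1 ≅ Z.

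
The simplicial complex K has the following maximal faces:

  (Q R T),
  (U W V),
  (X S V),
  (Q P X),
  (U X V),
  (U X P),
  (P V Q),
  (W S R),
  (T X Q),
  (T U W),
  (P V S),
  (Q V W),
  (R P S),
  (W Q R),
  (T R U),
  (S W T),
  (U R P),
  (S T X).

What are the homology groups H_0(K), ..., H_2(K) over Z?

We work with the vertex ordering P < Q < R < S < T < U < V < W < X. The simplices of K, each written with vertices in increasing order, are:

  0-simplices (9): P, Q, R, S, T, U, V, W, X
  1-simplices (27): PQ, PR, PS, PU, PV, PX, QR, QT, QV, QW, QX, RS, RT, RU, RW, ST, SV, SW, SX, TU, TW, TX, UV, UW, UX, VW, VX
  2-simplices (18): PQV, PQX, PRS, PRU, PSV, PUX, QRT, QRW, QTX, QVW, RSW, RTU, STW, STX, SVX, TUW, UVW, UVX

so the chain groups are C_0 ≅ Z^9, C_1 ≅ Z^27, C_2 ≅ Z^18.

∂_1: C_1 → C_0 is given by ∂[p,q] = [q] − [p]. For instance
  ∂UW = W − U.
The resulting 9×27 matrix has rank 8, and its Smith normal form has invariant factors (1,1,1,1,1,1,1,1).

The boundary map ∂_2: C_2 → C_1 acts by ∂[p,q,r] = [q,r] − [p,r] + [p,q]. For instance
  ∂STW = TW − SW + ST,
  ∂PRS = RS − PS + PR.
The 27×18 boundary matrix has rank 18 and Smith normal form diag(1,1,1,1,1,1,1,1,1,1,1,1,1,1,1,1,1,2).

Reading off H_k = ker ∂_k / im ∂_{k+1}:

  H_0: rank C_0 − rank ∂_1 = 9 − 8 = 1, and the invariant factors of ∂_1 are all 1, so H_0 = Z.
  H_1: rank ker ∂_1 − rank ∂_2 = (27 − 8) − 18 = 1, and ∂_2 has invariant factor 2 > 1, so H_1 = Z × Z/2.
  H_2: rank ker ∂_2 − rank ∂_3 = (18 − 18) − 0 = 0, and there is no ∂_3, so H_2 = 0.

(K is a triangulation of the Klein bottle.)

H_0 ≅ Z,  H_1 ≅ Z × Z/2,  H_2 = 0.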